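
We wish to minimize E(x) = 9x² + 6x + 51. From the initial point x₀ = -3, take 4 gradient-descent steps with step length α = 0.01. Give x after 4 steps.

-1.53899136

E′(x) = 18x + 6
Step 1: E′(-3) = -48; x₁ = -3 − 0.01·(-48) = -2.52
Step 2: E′(-2.52) = -39.36; x₂ = -2.52 − 0.01·(-39.36) = -2.1264
Step 3: E′(-2.1264) = -32.2752; x₃ = -2.1264 − 0.01·(-32.2752) = -1.803648
Step 4: E′(-1.803648) = -26.465664; x₄ = -1.803648 − 0.01·(-26.465664) = -1.53899136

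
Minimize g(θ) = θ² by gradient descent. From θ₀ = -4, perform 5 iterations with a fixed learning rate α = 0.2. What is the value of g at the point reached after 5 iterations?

g′(θ) = 2θ
θ₁ = -4 − 0.2·(-8) = -2.4
θ₂ = -2.4 − 0.2·(-4.8) = -1.44
θ₃ = -1.44 − 0.2·(-2.88) = -0.864
θ₄ = -0.864 − 0.2·(-1.728) = -0.5184
θ₅ = -0.5184 − 0.2·(-1.0368) = -0.31104
g(-0.31104) = 0.0967458816

0.0967458816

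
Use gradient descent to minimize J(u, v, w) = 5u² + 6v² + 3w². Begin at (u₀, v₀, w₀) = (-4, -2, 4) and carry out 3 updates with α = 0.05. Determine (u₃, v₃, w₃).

∇J = (10u, 12v, 6w)
(u₁, v₁, w₁) = (-4, -2, 4) − 0.05·(-40, -24, 24) = (-2, -0.8, 2.8)
(u₂, v₂, w₂) = (-2, -0.8, 2.8) − 0.05·(-20, -9.6, 16.8) = (-1, -0.32, 1.96)
(u₃, v₃, w₃) = (-1, -0.32, 1.96) − 0.05·(-10, -3.84, 11.76) = (-0.5, -0.128, 1.372)

(-0.5, -0.128, 1.372)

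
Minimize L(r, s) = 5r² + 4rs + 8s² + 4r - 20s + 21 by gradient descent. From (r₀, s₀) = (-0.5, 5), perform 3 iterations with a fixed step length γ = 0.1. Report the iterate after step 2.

∇L = (10r + 4s + 4, 4r + 16s - 20)
Step 1: at (-0.5, 5), ∇L = (19, 58) → (-0.5, 5) − 0.1·(19, 58) = (-2.4, -0.8)
Step 2: at (-2.4, -0.8), ∇L = (-23.2, -42.4) → (-2.4, -0.8) − 0.1·(-23.2, -42.4) = (-0.08, 3.44)

(-0.08, 3.44)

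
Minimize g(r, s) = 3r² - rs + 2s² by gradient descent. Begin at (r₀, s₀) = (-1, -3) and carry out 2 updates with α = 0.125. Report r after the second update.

∇g = (6r - s, -r + 4s)
Step 1: at (-1, -3), ∇g = (-3, -11) → (-1, -3) − 0.125·(-3, -11) = (-0.625, -1.625)
Step 2: at (-0.625, -1.625), ∇g = (-2.125, -5.875) → (-0.625, -1.625) − 0.125·(-2.125, -5.875) = (-0.359375, -0.890625)
r = -0.359375

-0.359375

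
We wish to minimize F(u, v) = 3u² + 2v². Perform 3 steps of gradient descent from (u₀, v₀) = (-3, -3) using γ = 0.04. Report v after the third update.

∇F = (6u, 4v)
Step 1: at (-3, -3), ∇F = (-18, -12) → (-3, -3) − 0.04·(-18, -12) = (-2.28, -2.52)
Step 2: at (-2.28, -2.52), ∇F = (-13.68, -10.08) → (-2.28, -2.52) − 0.04·(-13.68, -10.08) = (-1.7328, -2.1168)
Step 3: at (-1.7328, -2.1168), ∇F = (-10.3968, -8.4672) → (-1.7328, -2.1168) − 0.04·(-10.3968, -8.4672) = (-1.316928, -1.778112)
v = -1.778112

-1.778112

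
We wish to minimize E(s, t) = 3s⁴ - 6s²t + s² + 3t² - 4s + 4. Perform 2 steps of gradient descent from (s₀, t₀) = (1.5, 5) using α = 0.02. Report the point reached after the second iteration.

∇E = (12s³ - 12st + 2s - 4, -6s² + 6t)
Step 1: at (1.5, 5), ∇E = (-50.5, 16.5) → (1.5, 5) − 0.02·(-50.5, 16.5) = (2.51, 4.67)
Step 2: at (2.51, 4.67), ∇E = (50.118612, -9.7806) → (2.51, 4.67) − 0.02·(50.118612, -9.7806) = (1.50762776, 4.865612)

(1.50762776, 4.865612)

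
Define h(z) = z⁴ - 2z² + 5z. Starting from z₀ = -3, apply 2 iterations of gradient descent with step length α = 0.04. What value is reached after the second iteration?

0.50045696

h′(z) = 4z³ - 4z + 5
z₁ = -3 − 0.04·(-91) = 0.64
z₂ = 0.64 − 0.04·3.488576 = 0.50045696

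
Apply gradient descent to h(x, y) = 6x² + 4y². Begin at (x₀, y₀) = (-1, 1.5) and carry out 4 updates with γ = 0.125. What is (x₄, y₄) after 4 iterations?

(-0.0625, 0)

∇h = (12x, 8y)
(x₁, y₁) = (-1, 1.5) − 0.125·(-12, 12) = (0.5, 0)
(x₂, y₂) = (0.5, 0) − 0.125·(6, 0) = (-0.25, 0)
(x₃, y₃) = (-0.25, 0) − 0.125·(-3, 0) = (0.125, 0)
(x₄, y₄) = (0.125, 0) − 0.125·(1.5, 0) = (-0.0625, 0)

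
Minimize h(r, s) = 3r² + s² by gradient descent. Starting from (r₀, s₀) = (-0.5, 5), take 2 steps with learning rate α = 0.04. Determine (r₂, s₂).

(-0.2888, 4.232)

∇h = (6r, 2s)
Step 1: at (-0.5, 5), ∇h = (-3, 10) → (-0.5, 5) − 0.04·(-3, 10) = (-0.38, 4.6)
Step 2: at (-0.38, 4.6), ∇h = (-2.28, 9.2) → (-0.38, 4.6) − 0.04·(-2.28, 9.2) = (-0.2888, 4.232)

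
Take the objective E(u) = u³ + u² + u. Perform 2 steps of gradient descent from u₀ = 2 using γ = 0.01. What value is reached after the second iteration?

1.682933

E′(u) = 3u² + 2u + 1
Step 1: E′(2) = 17; u₁ = 2 − 0.01·17 = 1.83
Step 2: E′(1.83) = 14.7067; u₂ = 1.83 − 0.01·14.7067 = 1.682933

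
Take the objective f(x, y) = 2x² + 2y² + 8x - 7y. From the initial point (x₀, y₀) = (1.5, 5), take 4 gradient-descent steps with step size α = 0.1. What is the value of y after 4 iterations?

2.1712

∇f = (4x + 8, 4y - 7)
(x₁, y₁) = (1.5, 5) − 0.1·(14, 13) = (0.1, 3.7)
(x₂, y₂) = (0.1, 3.7) − 0.1·(8.4, 7.8) = (-0.74, 2.92)
(x₃, y₃) = (-0.74, 2.92) − 0.1·(5.04, 4.68) = (-1.244, 2.452)
(x₄, y₄) = (-1.244, 2.452) − 0.1·(3.024, 2.808) = (-1.5464, 2.1712)
y = 2.1712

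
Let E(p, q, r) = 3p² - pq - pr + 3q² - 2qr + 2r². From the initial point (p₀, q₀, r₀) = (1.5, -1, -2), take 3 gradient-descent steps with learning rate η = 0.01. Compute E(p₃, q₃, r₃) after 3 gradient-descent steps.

12.785724385818

∇E = (6p - q - r, -p + 6q - 2r, -p - 2q + 4r)
(p₁, q₁, r₁) = (1.5, -1, -2) − 0.01·(12, -3.5, -7.5) = (1.38, -0.965, -1.925)
(p₂, q₂, r₂) = (1.38, -0.965, -1.925) − 0.01·(11.17, -3.32, -7.15) = (1.2683, -0.9318, -1.8535)
(p₃, q₃, r₃) = (1.2683, -0.9318, -1.8535) − 0.01·(10.3951, -3.1521, -6.8187) = (1.164349, -0.900279, -1.785313)
E(1.164349, -0.900279, -1.785313) = 12.785724385818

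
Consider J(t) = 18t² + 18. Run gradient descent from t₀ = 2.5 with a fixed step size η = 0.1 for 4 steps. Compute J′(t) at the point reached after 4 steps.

J′(t) = 36t
t₁ = 2.5 − 0.1·90 = -6.5
t₂ = -6.5 − 0.1·(-234) = 16.9
t₃ = 16.9 − 0.1·608.4 = -43.94
t₄ = -43.94 − 0.1·(-1581.84) = 114.244
J′(t) at (114.244) = 4112.784

4112.784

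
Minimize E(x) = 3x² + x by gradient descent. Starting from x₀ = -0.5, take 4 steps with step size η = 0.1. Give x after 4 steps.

-0.1752

E′(x) = 6x + 1
x₁ = -0.5 − 0.1·(-2) = -0.3
x₂ = -0.3 − 0.1·(-0.8) = -0.22
x₃ = -0.22 − 0.1·(-0.32) = -0.188
x₄ = -0.188 − 0.1·(-0.128) = -0.1752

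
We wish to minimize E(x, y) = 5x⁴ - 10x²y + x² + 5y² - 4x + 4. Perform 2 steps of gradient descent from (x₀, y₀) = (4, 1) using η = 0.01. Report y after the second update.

8.71416

∇E = (20x³ - 20xy + 2x - 4, -10x² + 10y)
(x₁, y₁) = (4, 1) − 0.01·(1204, -150) = (-8.04, 2.5)
(x₂, y₂) = (-8.04, 2.5) − 0.01·(-10012.44928, -621.416) = (92.0844928, 8.71416)
y = 8.71416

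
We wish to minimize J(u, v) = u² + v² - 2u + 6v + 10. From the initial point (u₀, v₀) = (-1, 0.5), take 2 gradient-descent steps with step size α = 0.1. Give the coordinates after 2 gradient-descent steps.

(-0.28, -0.76)

∇J = (2u - 2, 2v + 6)
(u₁, v₁) = (-1, 0.5) − 0.1·(-4, 7) = (-0.6, -0.2)
(u₂, v₂) = (-0.6, -0.2) − 0.1·(-3.2, 5.6) = (-0.28, -0.76)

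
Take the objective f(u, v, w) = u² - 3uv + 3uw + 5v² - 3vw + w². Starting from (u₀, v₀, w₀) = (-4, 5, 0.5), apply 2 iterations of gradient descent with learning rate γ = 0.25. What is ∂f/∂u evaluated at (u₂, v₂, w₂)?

∇f = (2u - 3v + 3w, -3u + 10v - 3w, 3u - 3v + 2w)
(u₁, v₁, w₁) = (-4, 5, 0.5) − 0.25·(-21.5, 60.5, -26) = (1.375, -10.125, 7)
(u₂, v₂, w₂) = (1.375, -10.125, 7) − 0.25·(54.125, -126.375, 48.5) = (-12.15625, 21.46875, -5.125)
∂f/∂u at (-12.15625, 21.46875, -5.125) = -104.09375

-104.09375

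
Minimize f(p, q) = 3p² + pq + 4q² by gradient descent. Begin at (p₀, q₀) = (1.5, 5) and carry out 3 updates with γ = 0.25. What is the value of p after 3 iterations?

∇f = (6p + q, p + 8q)
Step 1: at (1.5, 5), ∇f = (14, 41.5) → (1.5, 5) − 0.25·(14, 41.5) = (-2, -5.375)
Step 2: at (-2, -5.375), ∇f = (-17.375, -45) → (-2, -5.375) − 0.25·(-17.375, -45) = (2.34375, 5.875)
Step 3: at (2.34375, 5.875), ∇f = (19.9375, 49.34375) → (2.34375, 5.875) − 0.25·(19.9375, 49.34375) = (-2.640625, -6.4609375)
p = -2.640625

-2.640625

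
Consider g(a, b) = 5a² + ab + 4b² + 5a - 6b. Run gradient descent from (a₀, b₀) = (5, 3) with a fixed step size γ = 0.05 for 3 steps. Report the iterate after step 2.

∇g = (10a + b + 5, a + 8b - 6)
Step 1: at (5, 3), ∇g = (58, 23) → (5, 3) − 0.05·(58, 23) = (2.1, 1.85)
Step 2: at (2.1, 1.85), ∇g = (27.85, 10.9) → (2.1, 1.85) − 0.05·(27.85, 10.9) = (0.7075, 1.305)

(0.7075, 1.305)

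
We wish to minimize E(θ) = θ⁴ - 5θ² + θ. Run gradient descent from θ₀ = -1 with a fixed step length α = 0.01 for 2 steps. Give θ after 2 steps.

-1.13799828

E′(θ) = 4θ³ - 10θ + 1
Step 1: E′(-1) = 7; θ₁ = -1 − 0.01·7 = -1.07
Step 2: E′(-1.07) = 6.799828; θ₂ = -1.07 − 0.01·6.799828 = -1.13799828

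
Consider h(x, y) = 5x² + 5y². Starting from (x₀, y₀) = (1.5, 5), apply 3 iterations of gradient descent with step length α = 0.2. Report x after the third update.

-1.5

∇h = (10x, 10y)
(x₁, y₁) = (1.5, 5) − 0.2·(15, 50) = (-1.5, -5)
(x₂, y₂) = (-1.5, -5) − 0.2·(-15, -50) = (1.5, 5)
(x₃, y₃) = (1.5, 5) − 0.2·(15, 50) = (-1.5, -5)
x = -1.5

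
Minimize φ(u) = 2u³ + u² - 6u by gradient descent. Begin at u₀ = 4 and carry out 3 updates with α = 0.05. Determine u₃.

-0.5478027

φ′(u) = 6u² + 2u - 6
u₁ = 4 − 0.05·98 = -0.9
u₂ = -0.9 − 0.05·(-2.94) = -0.753
u₃ = -0.753 − 0.05·(-4.103946) = -0.5478027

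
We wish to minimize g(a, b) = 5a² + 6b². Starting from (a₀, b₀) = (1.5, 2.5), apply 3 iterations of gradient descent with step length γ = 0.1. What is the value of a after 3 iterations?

∇g = (10a, 12b)
(a₁, b₁) = (1.5, 2.5) − 0.1·(15, 30) = (0, -0.5)
(a₂, b₂) = (0, -0.5) − 0.1·(0, -6) = (0, 0.1)
(a₃, b₃) = (0, 0.1) − 0.1·(0, 1.2) = (0, -0.02)
a = 0

0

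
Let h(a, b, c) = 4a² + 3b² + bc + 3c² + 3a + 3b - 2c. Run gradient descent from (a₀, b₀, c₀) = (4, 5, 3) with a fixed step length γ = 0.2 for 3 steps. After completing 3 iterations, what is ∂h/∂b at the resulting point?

-1.824

∇h = (8a + 3, 6b + c + 3, b + 6c - 2)
(a₁, b₁, c₁) = (4, 5, 3) − 0.2·(35, 36, 21) = (-3, -2.2, -1.2)
(a₂, b₂, c₂) = (-3, -2.2, -1.2) − 0.2·(-21, -11.4, -11.4) = (1.2, 0.08, 1.08)
(a₃, b₃, c₃) = (1.2, 0.08, 1.08) − 0.2·(12.6, 4.56, 4.56) = (-1.32, -0.832, 0.168)
∂h/∂b at (-1.32, -0.832, 0.168) = -1.824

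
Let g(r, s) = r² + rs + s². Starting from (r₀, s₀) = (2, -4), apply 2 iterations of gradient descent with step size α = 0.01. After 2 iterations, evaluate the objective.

11.30124252

∇g = (2r + s, r + 2s)
Step 1: at (2, -4), ∇g = (0, -6) → (2, -4) − 0.01·(0, -6) = (2, -3.94)
Step 2: at (2, -3.94), ∇g = (0.06, -5.88) → (2, -3.94) − 0.01·(0.06, -5.88) = (1.9994, -3.8812)
g(1.9994, -3.8812) = 11.30124252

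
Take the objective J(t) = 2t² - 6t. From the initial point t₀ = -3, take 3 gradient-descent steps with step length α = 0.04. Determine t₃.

-1.167168

J′(t) = 4t - 6
Step 1: J′(-3) = -18; t₁ = -3 − 0.04·(-18) = -2.28
Step 2: J′(-2.28) = -15.12; t₂ = -2.28 − 0.04·(-15.12) = -1.6752
Step 3: J′(-1.6752) = -12.7008; t₃ = -1.6752 − 0.04·(-12.7008) = -1.167168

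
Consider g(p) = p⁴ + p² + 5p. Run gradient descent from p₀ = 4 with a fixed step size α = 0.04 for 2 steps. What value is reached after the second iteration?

43.00732416

g′(p) = 4p³ + 2p + 5
p₁ = 4 − 0.04·269 = -6.76
p₂ = -6.76 − 0.04·(-1244.183104) = 43.00732416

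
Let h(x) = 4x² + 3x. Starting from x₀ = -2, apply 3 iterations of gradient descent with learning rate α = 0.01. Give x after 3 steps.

h′(x) = 8x + 3
x₁ = -2 − 0.01·(-13) = -1.87
x₂ = -1.87 − 0.01·(-11.96) = -1.7504
x₃ = -1.7504 − 0.01·(-11.0032) = -1.640368

-1.640368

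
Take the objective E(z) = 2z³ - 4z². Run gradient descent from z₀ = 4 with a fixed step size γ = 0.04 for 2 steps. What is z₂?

1.403136

E′(z) = 6z² - 8z
z₁ = 4 − 0.04·64 = 1.44
z₂ = 1.44 − 0.04·0.9216 = 1.403136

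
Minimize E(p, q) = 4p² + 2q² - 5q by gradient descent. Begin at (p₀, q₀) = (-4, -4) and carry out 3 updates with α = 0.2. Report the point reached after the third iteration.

∇E = (8p, 4q - 5)
(p₁, q₁) = (-4, -4) − 0.2·(-32, -21) = (2.4, 0.2)
(p₂, q₂) = (2.4, 0.2) − 0.2·(19.2, -4.2) = (-1.44, 1.04)
(p₃, q₃) = (-1.44, 1.04) − 0.2·(-11.52, -0.84) = (0.864, 1.208)

(0.864, 1.208)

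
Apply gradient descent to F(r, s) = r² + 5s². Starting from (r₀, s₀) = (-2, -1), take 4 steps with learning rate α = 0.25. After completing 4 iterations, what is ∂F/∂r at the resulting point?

-0.25

∇F = (2r, 10s)
Step 1: at (-2, -1), ∇F = (-4, -10) → (-2, -1) − 0.25·(-4, -10) = (-1, 1.5)
Step 2: at (-1, 1.5), ∇F = (-2, 15) → (-1, 1.5) − 0.25·(-2, 15) = (-0.5, -2.25)
Step 3: at (-0.5, -2.25), ∇F = (-1, -22.5) → (-0.5, -2.25) − 0.25·(-1, -22.5) = (-0.25, 3.375)
Step 4: at (-0.25, 3.375), ∇F = (-0.5, 33.75) → (-0.25, 3.375) − 0.25·(-0.5, 33.75) = (-0.125, -5.0625)
∂F/∂r at (-0.125, -5.0625) = -0.25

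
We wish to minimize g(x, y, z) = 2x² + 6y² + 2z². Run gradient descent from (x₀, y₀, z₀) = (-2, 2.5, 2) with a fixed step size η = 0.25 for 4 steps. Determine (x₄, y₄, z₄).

(0, 40, 0)

∇g = (4x, 12y, 4z)
Step 1: at (-2, 2.5, 2), ∇g = (-8, 30, 8) → (-2, 2.5, 2) − 0.25·(-8, 30, 8) = (0, -5, 0)
Step 2: at (0, -5, 0), ∇g = (0, -60, 0) → (0, -5, 0) − 0.25·(0, -60, 0) = (0, 10, 0)
Step 3: at (0, 10, 0), ∇g = (0, 120, 0) → (0, 10, 0) − 0.25·(0, 120, 0) = (0, -20, 0)
Step 4: at (0, -20, 0), ∇g = (0, -240, 0) → (0, -20, 0) − 0.25·(0, -240, 0) = (0, 40, 0)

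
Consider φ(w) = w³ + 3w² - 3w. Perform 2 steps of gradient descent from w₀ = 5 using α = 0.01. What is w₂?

3.295988

φ′(w) = 3w² + 6w - 3
Step 1: φ′(5) = 102; w₁ = 5 − 0.01·102 = 3.98
Step 2: φ′(3.98) = 68.4012; w₂ = 3.98 − 0.01·68.4012 = 3.295988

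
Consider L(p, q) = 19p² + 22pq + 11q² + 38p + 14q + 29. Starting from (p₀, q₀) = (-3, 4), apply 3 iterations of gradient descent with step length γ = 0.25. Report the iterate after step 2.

∇L = (38p + 22q + 38, 22p + 22q + 14)
Step 1: at (-3, 4), ∇L = (12, 36) → (-3, 4) − 0.25·(12, 36) = (-6, -5)
Step 2: at (-6, -5), ∇L = (-300, -228) → (-6, -5) − 0.25·(-300, -228) = (69, 52)

(69, 52)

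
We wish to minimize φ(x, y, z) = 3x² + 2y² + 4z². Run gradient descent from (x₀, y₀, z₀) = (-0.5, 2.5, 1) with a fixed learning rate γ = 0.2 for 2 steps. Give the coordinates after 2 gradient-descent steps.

∇φ = (6x, 4y, 8z)
Step 1: at (-0.5, 2.5, 1), ∇φ = (-3, 10, 8) → (-0.5, 2.5, 1) − 0.2·(-3, 10, 8) = (0.1, 0.5, -0.6)
Step 2: at (0.1, 0.5, -0.6), ∇φ = (0.6, 2, -4.8) → (0.1, 0.5, -0.6) − 0.2·(0.6, 2, -4.8) = (-0.02, 0.1, 0.36)

(-0.02, 0.1, 0.36)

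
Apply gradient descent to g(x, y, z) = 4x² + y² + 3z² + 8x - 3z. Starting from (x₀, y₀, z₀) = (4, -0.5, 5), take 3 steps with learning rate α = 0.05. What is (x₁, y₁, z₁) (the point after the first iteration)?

(2, -0.45, 3.65)

∇g = (8x + 8, 2y, 6z - 3)
(x₁, y₁, z₁) = (4, -0.5, 5) − 0.05·(40, -1, 27) = (2, -0.45, 3.65)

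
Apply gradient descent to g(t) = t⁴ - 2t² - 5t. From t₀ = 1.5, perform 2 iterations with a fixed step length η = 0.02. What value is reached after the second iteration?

1.42211

g′(t) = 4t³ - 4t - 5
Step 1: g′(1.5) = 2.5; t₁ = 1.5 − 0.02·2.5 = 1.45
Step 2: g′(1.45) = 1.3945; t₂ = 1.45 − 0.02·1.3945 = 1.42211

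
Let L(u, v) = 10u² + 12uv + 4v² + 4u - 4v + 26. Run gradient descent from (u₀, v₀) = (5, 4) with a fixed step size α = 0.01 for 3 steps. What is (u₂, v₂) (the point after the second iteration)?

(2.3696, 2.4928)

∇L = (20u + 12v + 4, 12u + 8v - 4)
Step 1: at (5, 4), ∇L = (152, 88) → (5, 4) − 0.01·(152, 88) = (3.48, 3.12)
Step 2: at (3.48, 3.12), ∇L = (111.04, 62.72) → (3.48, 3.12) − 0.01·(111.04, 62.72) = (2.3696, 2.4928)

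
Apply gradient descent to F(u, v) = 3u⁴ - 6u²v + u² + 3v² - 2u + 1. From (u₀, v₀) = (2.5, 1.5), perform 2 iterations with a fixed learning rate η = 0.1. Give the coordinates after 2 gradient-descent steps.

∇F = (12u³ - 12uv + 2u - 2, -6u² + 6v)
Step 1: at (2.5, 1.5), ∇F = (145.5, -28.5) → (2.5, 1.5) − 0.1·(145.5, -28.5) = (-12.05, 4.35)
Step 2: at (-12.05, 4.35), ∇F = (-20393.3715, -845.115) → (-12.05, 4.35) − 0.1·(-20393.3715, -845.115) = (2027.28715, 88.8615)

(2027.28715, 88.8615)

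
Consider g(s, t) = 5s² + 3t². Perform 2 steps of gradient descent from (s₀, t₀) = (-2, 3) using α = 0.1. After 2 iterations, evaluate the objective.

∇g = (10s, 6t)
Step 1: at (-2, 3), ∇g = (-20, 18) → (-2, 3) − 0.1·(-20, 18) = (0, 1.2)
Step 2: at (0, 1.2), ∇g = (0, 7.2) → (0, 1.2) − 0.1·(0, 7.2) = (0, 0.48)
g(0, 0.48) = 0.6912

0.6912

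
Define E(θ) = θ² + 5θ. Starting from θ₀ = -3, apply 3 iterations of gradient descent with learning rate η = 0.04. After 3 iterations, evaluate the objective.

-6.098411249664

E′(θ) = 2θ + 5
θ₁ = -3 − 0.04·(-1) = -2.96
θ₂ = -2.96 − 0.04·(-0.92) = -2.9232
θ₃ = -2.9232 − 0.04·(-0.8464) = -2.889344
E(-2.889344) = -6.098411249664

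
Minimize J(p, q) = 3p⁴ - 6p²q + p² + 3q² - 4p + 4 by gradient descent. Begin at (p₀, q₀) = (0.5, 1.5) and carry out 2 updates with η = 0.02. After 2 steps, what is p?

0.90574136

∇J = (12p³ - 12pq + 2p - 4, -6p² + 6q)
Step 1: at (0.5, 1.5), ∇J = (-10.5, 7.5) → (0.5, 1.5) − 0.02·(-10.5, 7.5) = (0.71, 1.35)
Step 2: at (0.71, 1.35), ∇J = (-9.787068, 5.0754) → (0.71, 1.35) − 0.02·(-9.787068, 5.0754) = (0.90574136, 1.248492)
p = 0.90574136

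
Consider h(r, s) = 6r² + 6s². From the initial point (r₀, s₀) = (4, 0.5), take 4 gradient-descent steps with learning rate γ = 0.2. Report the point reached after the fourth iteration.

(15.3664, 1.9208)

∇h = (12r, 12s)
Step 1: at (4, 0.5), ∇h = (48, 6) → (4, 0.5) − 0.2·(48, 6) = (-5.6, -0.7)
Step 2: at (-5.6, -0.7), ∇h = (-67.2, -8.4) → (-5.6, -0.7) − 0.2·(-67.2, -8.4) = (7.84, 0.98)
Step 3: at (7.84, 0.98), ∇h = (94.08, 11.76) → (7.84, 0.98) − 0.2·(94.08, 11.76) = (-10.976, -1.372)
Step 4: at (-10.976, -1.372), ∇h = (-131.712, -16.464) → (-10.976, -1.372) − 0.2·(-131.712, -16.464) = (15.3664, 1.9208)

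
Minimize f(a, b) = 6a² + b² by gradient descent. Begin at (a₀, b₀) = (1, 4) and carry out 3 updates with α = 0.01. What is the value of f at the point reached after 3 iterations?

16.959902614528

∇f = (12a, 2b)
Step 1: at (1, 4), ∇f = (12, 8) → (1, 4) − 0.01·(12, 8) = (0.88, 3.92)
Step 2: at (0.88, 3.92), ∇f = (10.56, 7.84) → (0.88, 3.92) − 0.01·(10.56, 7.84) = (0.7744, 3.8416)
Step 3: at (0.7744, 3.8416), ∇f = (9.2928, 7.6832) → (0.7744, 3.8416) − 0.01·(9.2928, 7.6832) = (0.681472, 3.764768)
f(0.681472, 3.764768) = 16.959902614528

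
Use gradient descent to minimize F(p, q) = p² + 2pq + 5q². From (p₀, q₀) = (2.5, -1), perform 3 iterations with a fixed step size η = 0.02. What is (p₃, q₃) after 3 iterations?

(2.315968, -0.749216)

∇F = (2p + 2q, 2p + 10q)
Step 1: at (2.5, -1), ∇F = (3, -5) → (2.5, -1) − 0.02·(3, -5) = (2.44, -0.9)
Step 2: at (2.44, -0.9), ∇F = (3.08, -4.12) → (2.44, -0.9) − 0.02·(3.08, -4.12) = (2.3784, -0.8176)
Step 3: at (2.3784, -0.8176), ∇F = (3.1216, -3.4192) → (2.3784, -0.8176) − 0.02·(3.1216, -3.4192) = (2.315968, -0.749216)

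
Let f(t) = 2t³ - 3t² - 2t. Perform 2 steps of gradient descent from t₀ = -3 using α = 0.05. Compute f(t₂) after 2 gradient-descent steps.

-19872.33065625

f′(t) = 6t² - 6t - 2
Step 1: f′(-3) = 70; t₁ = -3 − 0.05·70 = -6.5
Step 2: f′(-6.5) = 290.5; t₂ = -6.5 − 0.05·290.5 = -21.025
f(-21.025) = -19872.33065625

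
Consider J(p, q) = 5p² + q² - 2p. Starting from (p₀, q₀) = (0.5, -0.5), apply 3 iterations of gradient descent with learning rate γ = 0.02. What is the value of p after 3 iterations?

0.3536

∇J = (10p - 2, 2q)
(p₁, q₁) = (0.5, -0.5) − 0.02·(3, -1) = (0.44, -0.48)
(p₂, q₂) = (0.44, -0.48) − 0.02·(2.4, -0.96) = (0.392, -0.4608)
(p₃, q₃) = (0.392, -0.4608) − 0.02·(1.92, -0.9216) = (0.3536, -0.442368)
p = 0.3536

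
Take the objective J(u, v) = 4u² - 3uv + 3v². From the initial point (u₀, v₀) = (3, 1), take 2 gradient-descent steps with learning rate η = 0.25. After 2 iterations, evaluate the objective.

∇J = (8u - 3v, -3u + 6v)
(u₁, v₁) = (3, 1) − 0.25·(21, -3) = (-2.25, 1.75)
(u₂, v₂) = (-2.25, 1.75) − 0.25·(-23.25, 17.25) = (3.5625, -2.5625)
J(3.5625, -2.5625) = 97.8515625

97.8515625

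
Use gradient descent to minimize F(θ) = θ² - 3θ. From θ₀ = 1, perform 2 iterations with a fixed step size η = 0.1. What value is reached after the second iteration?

1.18

F′(θ) = 2θ - 3
θ₁ = 1 − 0.1·(-1) = 1.1
θ₂ = 1.1 − 0.1·(-0.8) = 1.18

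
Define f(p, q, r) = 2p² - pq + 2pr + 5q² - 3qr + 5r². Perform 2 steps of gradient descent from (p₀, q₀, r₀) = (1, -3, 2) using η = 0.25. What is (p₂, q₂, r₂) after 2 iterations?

∇f = (4p - q + 2r, -p + 10q - 3r, 2p - 3q + 10r)
Step 1: at (1, -3, 2), ∇f = (11, -37, 31) → (1, -3, 2) − 0.25·(11, -37, 31) = (-1.75, 6.25, -5.75)
Step 2: at (-1.75, 6.25, -5.75), ∇f = (-24.75, 81.5, -79.75) → (-1.75, 6.25, -5.75) − 0.25·(-24.75, 81.5, -79.75) = (4.4375, -14.125, 14.1875)

(4.4375, -14.125, 14.1875)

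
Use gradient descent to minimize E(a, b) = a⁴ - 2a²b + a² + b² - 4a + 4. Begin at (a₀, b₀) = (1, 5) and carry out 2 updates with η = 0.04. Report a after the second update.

∇E = (4a³ - 4ab + 2a - 4, -2a² + 2b)
Step 1: at (1, 5), ∇E = (-18, 8) → (1, 5) − 0.04·(-18, 8) = (1.72, 4.68)
Step 2: at (1.72, 4.68), ∇E = (-12.404608, 3.4432) → (1.72, 4.68) − 0.04·(-12.404608, 3.4432) = (2.21618432, 4.542272)
a = 2.21618432

2.21618432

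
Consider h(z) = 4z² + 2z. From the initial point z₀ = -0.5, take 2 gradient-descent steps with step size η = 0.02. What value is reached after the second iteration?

-0.4264

h′(z) = 8z + 2
Step 1: h′(-0.5) = -2; z₁ = -0.5 − 0.02·(-2) = -0.46
Step 2: h′(-0.46) = -1.68; z₂ = -0.46 − 0.02·(-1.68) = -0.4264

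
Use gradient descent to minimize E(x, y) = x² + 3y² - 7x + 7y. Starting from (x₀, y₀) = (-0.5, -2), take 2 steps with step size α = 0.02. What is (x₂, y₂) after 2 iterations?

∇E = (2x - 7, 6y + 7)
Step 1: at (-0.5, -2), ∇E = (-8, -5) → (-0.5, -2) − 0.02·(-8, -5) = (-0.34, -1.9)
Step 2: at (-0.34, -1.9), ∇E = (-7.68, -4.4) → (-0.34, -1.9) − 0.02·(-7.68, -4.4) = (-0.1864, -1.812)

(-0.1864, -1.812)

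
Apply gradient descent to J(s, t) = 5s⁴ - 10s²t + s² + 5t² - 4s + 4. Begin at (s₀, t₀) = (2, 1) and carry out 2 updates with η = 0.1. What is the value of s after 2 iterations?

1912.4

∇J = (20s³ - 20st + 2s - 4, -10s² + 10t)
(s₁, t₁) = (2, 1) − 0.1·(120, -30) = (-10, 4)
(s₂, t₂) = (-10, 4) − 0.1·(-19224, -960) = (1912.4, 100)
s = 1912.4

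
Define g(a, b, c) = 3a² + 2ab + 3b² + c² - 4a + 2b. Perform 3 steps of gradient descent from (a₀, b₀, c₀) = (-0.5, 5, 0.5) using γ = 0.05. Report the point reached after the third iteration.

(-0.458, 1.626, 0.3645)

∇g = (6a + 2b - 4, 2a + 6b + 2, 2c)
(a₁, b₁, c₁) = (-0.5, 5, 0.5) − 0.05·(3, 31, 1) = (-0.65, 3.45, 0.45)
(a₂, b₂, c₂) = (-0.65, 3.45, 0.45) − 0.05·(-1, 21.4, 0.9) = (-0.6, 2.38, 0.405)
(a₃, b₃, c₃) = (-0.6, 2.38, 0.405) − 0.05·(-2.84, 15.08, 0.81) = (-0.458, 1.626, 0.3645)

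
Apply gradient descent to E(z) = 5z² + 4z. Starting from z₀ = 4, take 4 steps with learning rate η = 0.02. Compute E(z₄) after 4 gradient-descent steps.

E′(z) = 10z + 4
Step 1: E′(4) = 44; z₁ = 4 − 0.02·44 = 3.12
Step 2: E′(3.12) = 35.2; z₂ = 3.12 − 0.02·35.2 = 2.416
Step 3: E′(2.416) = 28.16; z₃ = 2.416 − 0.02·28.16 = 1.8528
Step 4: E′(1.8528) = 22.528; z₄ = 1.8528 − 0.02·22.528 = 1.40224
E(1.40224) = 15.440345088

15.440345088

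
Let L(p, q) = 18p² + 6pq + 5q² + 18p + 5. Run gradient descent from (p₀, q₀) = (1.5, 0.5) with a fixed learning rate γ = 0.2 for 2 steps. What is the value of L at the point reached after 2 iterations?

135989.2228

∇L = (36p + 6q + 18, 6p + 10q)
Step 1: at (1.5, 0.5), ∇L = (75, 14) → (1.5, 0.5) − 0.2·(75, 14) = (-13.5, -2.3)
Step 2: at (-13.5, -2.3), ∇L = (-481.8, -104) → (-13.5, -2.3) − 0.2·(-481.8, -104) = (82.86, 18.5)
L(82.86, 18.5) = 135989.2228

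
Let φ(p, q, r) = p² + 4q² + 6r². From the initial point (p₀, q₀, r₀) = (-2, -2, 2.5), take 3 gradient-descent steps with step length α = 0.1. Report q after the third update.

∇φ = (2p, 8q, 12r)
(p₁, q₁, r₁) = (-2, -2, 2.5) − 0.1·(-4, -16, 30) = (-1.6, -0.4, -0.5)
(p₂, q₂, r₂) = (-1.6, -0.4, -0.5) − 0.1·(-3.2, -3.2, -6) = (-1.28, -0.08, 0.1)
(p₃, q₃, r₃) = (-1.28, -0.08, 0.1) − 0.1·(-2.56, -0.64, 1.2) = (-1.024, -0.016, -0.02)
q = -0.016

-0.016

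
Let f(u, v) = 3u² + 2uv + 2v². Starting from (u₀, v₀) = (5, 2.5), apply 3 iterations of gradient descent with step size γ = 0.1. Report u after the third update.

0.2

∇f = (6u + 2v, 2u + 4v)
Step 1: at (5, 2.5), ∇f = (35, 20) → (5, 2.5) − 0.1·(35, 20) = (1.5, 0.5)
Step 2: at (1.5, 0.5), ∇f = (10, 5) → (1.5, 0.5) − 0.1·(10, 5) = (0.5, 0)
Step 3: at (0.5, 0), ∇f = (3, 1) → (0.5, 0) − 0.1·(3, 1) = (0.2, -0.1)
u = 0.2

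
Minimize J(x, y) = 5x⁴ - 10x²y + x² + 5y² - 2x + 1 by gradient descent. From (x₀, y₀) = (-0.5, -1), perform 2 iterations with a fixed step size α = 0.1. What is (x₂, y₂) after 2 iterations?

(-0.75025, 1.1025)

∇J = (20x³ - 20xy + 2x - 2, -10x² + 10y)
(x₁, y₁) = (-0.5, -1) − 0.1·(-15.5, -12.5) = (1.05, 0.25)
(x₂, y₂) = (1.05, 0.25) − 0.1·(18.0025, -8.525) = (-0.75025, 1.1025)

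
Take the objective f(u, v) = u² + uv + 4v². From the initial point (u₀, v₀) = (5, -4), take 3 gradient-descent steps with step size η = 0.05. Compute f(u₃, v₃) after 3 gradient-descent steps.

∇f = (2u + v, u + 8v)
(u₁, v₁) = (5, -4) − 0.05·(6, -27) = (4.7, -2.65)
(u₂, v₂) = (4.7, -2.65) − 0.05·(6.75, -16.5) = (4.3625, -1.825)
(u₃, v₃) = (4.3625, -1.825) − 0.05·(6.9, -10.2375) = (4.0175, -1.313125)
f(4.0175, -1.313125) = 17.762015625

17.762015625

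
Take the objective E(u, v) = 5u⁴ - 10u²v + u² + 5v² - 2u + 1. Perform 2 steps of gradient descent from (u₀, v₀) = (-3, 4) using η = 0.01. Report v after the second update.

4.05064

∇E = (20u³ - 20uv + 2u - 2, -10u² + 10v)
Step 1: at (-3, 4), ∇E = (-308, -50) → (-3, 4) − 0.01·(-308, -50) = (0.08, 4.5)
Step 2: at (0.08, 4.5), ∇E = (-9.02976, 44.936) → (0.08, 4.5) − 0.01·(-9.02976, 44.936) = (0.1702976, 4.05064)
v = 4.05064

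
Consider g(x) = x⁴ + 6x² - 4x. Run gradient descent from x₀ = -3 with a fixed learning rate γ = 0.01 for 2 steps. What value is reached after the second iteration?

g′(x) = 4x³ + 12x - 4
x₁ = -3 − 0.01·(-148) = -1.52
x₂ = -1.52 − 0.01·(-36.287232) = -1.15712768

-1.15712768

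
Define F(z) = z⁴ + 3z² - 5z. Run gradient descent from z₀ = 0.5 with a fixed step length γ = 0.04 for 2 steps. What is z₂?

0.59750144

F′(z) = 4z³ + 6z - 5
Step 1: F′(0.5) = -1.5; z₁ = 0.5 − 0.04·(-1.5) = 0.56
Step 2: F′(0.56) = -0.937536; z₂ = 0.56 − 0.04·(-0.937536) = 0.59750144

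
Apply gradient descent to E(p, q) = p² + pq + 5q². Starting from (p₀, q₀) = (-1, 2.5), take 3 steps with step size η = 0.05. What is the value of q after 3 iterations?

0.4

∇E = (2p + q, p + 10q)
Step 1: at (-1, 2.5), ∇E = (0.5, 24) → (-1, 2.5) − 0.05·(0.5, 24) = (-1.025, 1.3)
Step 2: at (-1.025, 1.3), ∇E = (-0.75, 11.975) → (-1.025, 1.3) − 0.05·(-0.75, 11.975) = (-0.9875, 0.70125)
Step 3: at (-0.9875, 0.70125), ∇E = (-1.27375, 6.025) → (-0.9875, 0.70125) − 0.05·(-1.27375, 6.025) = (-0.9238125, 0.4)
q = 0.4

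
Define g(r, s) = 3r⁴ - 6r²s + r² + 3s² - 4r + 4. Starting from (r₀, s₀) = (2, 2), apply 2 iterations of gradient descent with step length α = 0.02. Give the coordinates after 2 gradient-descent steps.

(1.36753664, 2.100992)

∇g = (12r³ - 12rs + 2r - 4, -6r² + 6s)
Step 1: at (2, 2), ∇g = (48, -12) → (2, 2) − 0.02·(48, -12) = (1.04, 2.24)
Step 2: at (1.04, 2.24), ∇g = (-16.376832, 6.9504) → (1.04, 2.24) − 0.02·(-16.376832, 6.9504) = (1.36753664, 2.100992)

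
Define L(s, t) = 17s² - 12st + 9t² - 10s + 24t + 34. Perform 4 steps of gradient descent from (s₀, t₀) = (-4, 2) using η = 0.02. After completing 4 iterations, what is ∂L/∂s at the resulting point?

∇L = (34s - 12t - 10, -12s + 18t + 24)
Step 1: at (-4, 2), ∇L = (-170, 108) → (-4, 2) − 0.02·(-170, 108) = (-0.6, -0.16)
Step 2: at (-0.6, -0.16), ∇L = (-28.48, 28.32) → (-0.6, -0.16) − 0.02·(-28.48, 28.32) = (-0.0304, -0.7264)
Step 3: at (-0.0304, -0.7264), ∇L = (-2.3168, 11.2896) → (-0.0304, -0.7264) − 0.02·(-2.3168, 11.2896) = (0.015936, -0.952192)
Step 4: at (0.015936, -0.952192), ∇L = (1.968128, 6.669312) → (0.015936, -0.952192) − 0.02·(1.968128, 6.669312) = (-0.02342656, -1.08557824)
∂L/∂s at (-0.02342656, -1.08557824) = 2.23043584

2.23043584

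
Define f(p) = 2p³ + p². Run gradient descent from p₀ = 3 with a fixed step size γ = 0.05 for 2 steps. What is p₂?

0

f′(p) = 6p² + 2p
p₁ = 3 − 0.05·60 = 0
p₂ = 0 − 0.05·0 = 0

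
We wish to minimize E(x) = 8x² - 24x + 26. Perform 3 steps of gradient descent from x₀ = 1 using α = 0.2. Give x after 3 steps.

6.824

E′(x) = 16x - 24
x₁ = 1 − 0.2·(-8) = 2.6
x₂ = 2.6 − 0.2·17.6 = -0.92
x₃ = -0.92 − 0.2·(-38.72) = 6.824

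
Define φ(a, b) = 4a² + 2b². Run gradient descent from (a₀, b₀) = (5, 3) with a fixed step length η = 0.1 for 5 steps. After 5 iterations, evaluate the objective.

∇φ = (8a, 4b)
Step 1: at (5, 3), ∇φ = (40, 12) → (5, 3) − 0.1·(40, 12) = (1, 1.8)
Step 2: at (1, 1.8), ∇φ = (8, 7.2) → (1, 1.8) − 0.1·(8, 7.2) = (0.2, 1.08)
Step 3: at (0.2, 1.08), ∇φ = (1.6, 4.32) → (0.2, 1.08) − 0.1·(1.6, 4.32) = (0.04, 0.648)
Step 4: at (0.04, 0.648), ∇φ = (0.32, 2.592) → (0.04, 0.648) − 0.1·(0.32, 2.592) = (0.008, 0.3888)
Step 5: at (0.008, 0.3888), ∇φ = (0.064, 1.5552) → (0.008, 0.3888) − 0.1·(0.064, 1.5552) = (0.0016, 0.23328)
φ(0.0016, 0.23328) = 0.1088493568

0.1088493568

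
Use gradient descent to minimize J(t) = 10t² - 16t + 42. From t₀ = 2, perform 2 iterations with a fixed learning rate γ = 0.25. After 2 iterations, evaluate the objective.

J′(t) = 20t - 16
Step 1: J′(2) = 24; t₁ = 2 − 0.25·24 = -4
Step 2: J′(-4) = -96; t₂ = -4 − 0.25·(-96) = 20
J(20) = 3722

3722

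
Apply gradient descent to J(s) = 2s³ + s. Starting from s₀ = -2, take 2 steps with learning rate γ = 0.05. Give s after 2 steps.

J′(s) = 6s² + 1
Step 1: J′(-2) = 25; s₁ = -2 − 0.05·25 = -3.25
Step 2: J′(-3.25) = 64.375; s₂ = -3.25 − 0.05·64.375 = -6.46875

-6.46875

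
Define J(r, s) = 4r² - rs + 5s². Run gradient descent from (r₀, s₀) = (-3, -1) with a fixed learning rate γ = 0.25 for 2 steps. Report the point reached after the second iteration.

(-2.5625, -0.4375)

∇J = (8r - s, -r + 10s)
Step 1: at (-3, -1), ∇J = (-23, -7) → (-3, -1) − 0.25·(-23, -7) = (2.75, 0.75)
Step 2: at (2.75, 0.75), ∇J = (21.25, 4.75) → (2.75, 0.75) − 0.25·(21.25, 4.75) = (-2.5625, -0.4375)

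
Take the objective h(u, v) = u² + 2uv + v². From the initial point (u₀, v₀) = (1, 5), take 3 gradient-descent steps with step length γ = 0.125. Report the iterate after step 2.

(-1.25, 2.75)

∇h = (2u + 2v, 2u + 2v)
(u₁, v₁) = (1, 5) − 0.125·(12, 12) = (-0.5, 3.5)
(u₂, v₂) = (-0.5, 3.5) − 0.125·(6, 6) = (-1.25, 2.75)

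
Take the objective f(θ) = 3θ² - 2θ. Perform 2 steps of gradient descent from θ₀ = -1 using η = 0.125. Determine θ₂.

0.25

f′(θ) = 6θ - 2
θ₁ = -1 − 0.125·(-8) = 0
θ₂ = 0 − 0.125·(-2) = 0.25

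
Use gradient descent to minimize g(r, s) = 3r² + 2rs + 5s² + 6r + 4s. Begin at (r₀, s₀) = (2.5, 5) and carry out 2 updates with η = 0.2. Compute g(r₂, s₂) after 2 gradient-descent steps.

372.3644

∇g = (6r + 2s + 6, 2r + 10s + 4)
(r₁, s₁) = (2.5, 5) − 0.2·(31, 59) = (-3.7, -6.8)
(r₂, s₂) = (-3.7, -6.8) − 0.2·(-29.8, -71.4) = (2.26, 7.48)
g(2.26, 7.48) = 372.3644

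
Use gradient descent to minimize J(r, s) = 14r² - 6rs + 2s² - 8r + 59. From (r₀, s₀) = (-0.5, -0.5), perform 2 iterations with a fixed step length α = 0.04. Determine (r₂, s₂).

∇J = (28r - 6s - 8, -6r + 4s)
(r₁, s₁) = (-0.5, -0.5) − 0.04·(-19, 1) = (0.26, -0.54)
(r₂, s₂) = (0.26, -0.54) − 0.04·(2.52, -3.72) = (0.1592, -0.3912)

(0.1592, -0.3912)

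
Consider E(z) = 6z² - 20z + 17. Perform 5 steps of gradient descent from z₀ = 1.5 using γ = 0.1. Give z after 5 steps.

E′(z) = 12z - 20
Step 1: E′(1.5) = -2; z₁ = 1.5 − 0.1·(-2) = 1.7
Step 2: E′(1.7) = 0.4; z₂ = 1.7 − 0.1·0.4 = 1.66
Step 3: E′(1.66) = -0.08; z₃ = 1.66 − 0.1·(-0.08) = 1.668
Step 4: E′(1.668) = 0.016; z₄ = 1.668 − 0.1·0.016 = 1.6664
Step 5: E′(1.6664) = -0.0032; z₅ = 1.6664 − 0.1·(-0.0032) = 1.66672

1.66672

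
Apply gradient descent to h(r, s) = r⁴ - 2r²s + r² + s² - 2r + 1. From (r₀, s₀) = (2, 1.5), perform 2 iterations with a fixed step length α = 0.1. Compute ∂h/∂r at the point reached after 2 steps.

-1.488716054528

∇h = (4r³ - 4rs + 2r - 2, -2r² + 2s)
Step 1: at (2, 1.5), ∇h = (22, -5) → (2, 1.5) − 0.1·(22, -5) = (-0.2, 2)
Step 2: at (-0.2, 2), ∇h = (-0.832, 3.92) → (-0.2, 2) − 0.1·(-0.832, 3.92) = (-0.1168, 1.608)
∂h/∂r at (-0.1168, 1.608) = -1.488716054528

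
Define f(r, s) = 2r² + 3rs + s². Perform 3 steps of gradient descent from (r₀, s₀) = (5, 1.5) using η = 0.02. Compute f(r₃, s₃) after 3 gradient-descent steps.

∇f = (4r + 3s, 3r + 2s)
Step 1: at (5, 1.5), ∇f = (24.5, 18) → (5, 1.5) − 0.02·(24.5, 18) = (4.51, 1.14)
Step 2: at (4.51, 1.14), ∇f = (21.46, 15.81) → (4.51, 1.14) − 0.02·(21.46, 15.81) = (4.0808, 0.8238)
Step 3: at (4.0808, 0.8238), ∇f = (18.7946, 13.89) → (4.0808, 0.8238) − 0.02·(18.7946, 13.89) = (3.704908, 0.546)
f(3.704908, 0.546) = 33.819441880928

33.819441880928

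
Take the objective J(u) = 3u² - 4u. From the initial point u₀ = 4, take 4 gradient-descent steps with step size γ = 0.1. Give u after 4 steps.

J′(u) = 6u - 4
u₁ = 4 − 0.1·20 = 2
u₂ = 2 − 0.1·8 = 1.2
u₃ = 1.2 − 0.1·3.2 = 0.88
u₄ = 0.88 − 0.1·1.28 = 0.752

0.752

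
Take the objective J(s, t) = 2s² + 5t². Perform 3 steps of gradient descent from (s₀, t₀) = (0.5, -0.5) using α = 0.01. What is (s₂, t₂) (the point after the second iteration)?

∇J = (4s, 10t)
(s₁, t₁) = (0.5, -0.5) − 0.01·(2, -5) = (0.48, -0.45)
(s₂, t₂) = (0.48, -0.45) − 0.01·(1.92, -4.5) = (0.4608, -0.405)

(0.4608, -0.405)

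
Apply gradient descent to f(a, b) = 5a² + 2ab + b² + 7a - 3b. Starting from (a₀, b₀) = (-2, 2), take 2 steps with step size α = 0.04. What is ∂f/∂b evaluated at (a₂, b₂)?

∇f = (10a + 2b + 7, 2a + 2b - 3)
Step 1: at (-2, 2), ∇f = (-9, -3) → (-2, 2) − 0.04·(-9, -3) = (-1.64, 2.12)
Step 2: at (-1.64, 2.12), ∇f = (-5.16, -2.04) → (-1.64, 2.12) − 0.04·(-5.16, -2.04) = (-1.4336, 2.2016)
∂f/∂b at (-1.4336, 2.2016) = -1.464

-1.464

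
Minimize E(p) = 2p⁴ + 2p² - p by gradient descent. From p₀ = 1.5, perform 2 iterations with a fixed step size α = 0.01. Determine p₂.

1.01135744

E′(p) = 8p³ + 4p - 1
Step 1: E′(1.5) = 32; p₁ = 1.5 − 0.01·32 = 1.18
Step 2: E′(1.18) = 16.864256; p₂ = 1.18 − 0.01·16.864256 = 1.01135744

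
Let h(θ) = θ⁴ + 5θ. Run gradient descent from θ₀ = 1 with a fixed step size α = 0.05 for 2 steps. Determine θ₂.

h′(θ) = 4θ³ + 5
Step 1: h′(1) = 9; θ₁ = 1 − 0.05·9 = 0.55
Step 2: h′(0.55) = 5.6655; θ₂ = 0.55 − 0.05·5.6655 = 0.266725

0.266725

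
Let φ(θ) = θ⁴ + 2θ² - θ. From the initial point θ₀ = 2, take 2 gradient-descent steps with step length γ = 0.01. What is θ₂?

φ′(θ) = 4θ³ + 4θ - 1
θ₁ = 2 − 0.01·39 = 1.61
θ₂ = 1.61 − 0.01·22.133124 = 1.38866876

1.38866876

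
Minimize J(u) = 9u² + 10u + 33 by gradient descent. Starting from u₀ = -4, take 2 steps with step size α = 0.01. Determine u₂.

-2.8716

J′(u) = 18u + 10
Step 1: J′(-4) = -62; u₁ = -4 − 0.01·(-62) = -3.38
Step 2: J′(-3.38) = -50.84; u₂ = -3.38 − 0.01·(-50.84) = -2.8716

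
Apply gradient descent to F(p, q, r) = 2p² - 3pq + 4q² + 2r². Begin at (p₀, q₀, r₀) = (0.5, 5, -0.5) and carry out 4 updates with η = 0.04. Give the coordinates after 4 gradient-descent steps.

(1.36731648, 1.41218816, -0.24893568)

∇F = (4p - 3q, -3p + 8q, 4r)
Step 1: at (0.5, 5, -0.5), ∇F = (-13, 38.5, -2) → (0.5, 5, -0.5) − 0.04·(-13, 38.5, -2) = (1.02, 3.46, -0.42)
Step 2: at (1.02, 3.46, -0.42), ∇F = (-6.3, 24.62, -1.68) → (1.02, 3.46, -0.42) − 0.04·(-6.3, 24.62, -1.68) = (1.272, 2.4752, -0.3528)
Step 3: at (1.272, 2.4752, -0.3528), ∇F = (-2.3376, 15.9856, -1.4112) → (1.272, 2.4752, -0.3528) − 0.04·(-2.3376, 15.9856, -1.4112) = (1.365504, 1.835776, -0.296352)
Step 4: at (1.365504, 1.835776, -0.296352), ∇F = (-0.045312, 10.589696, -1.185408) → (1.365504, 1.835776, -0.296352) − 0.04·(-0.045312, 10.589696, -1.185408) = (1.36731648, 1.41218816, -0.24893568)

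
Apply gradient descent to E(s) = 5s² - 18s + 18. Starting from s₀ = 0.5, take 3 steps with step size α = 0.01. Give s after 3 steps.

0.8523

E′(s) = 10s - 18
s₁ = 0.5 − 0.01·(-13) = 0.63
s₂ = 0.63 − 0.01·(-11.7) = 0.747
s₃ = 0.747 − 0.01·(-10.53) = 0.8523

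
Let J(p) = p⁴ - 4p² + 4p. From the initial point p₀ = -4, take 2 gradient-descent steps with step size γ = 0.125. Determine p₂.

J′(p) = 4p³ - 8p + 4
Step 1: J′(-4) = -220; p₁ = -4 − 0.125·(-220) = 23.5
Step 2: J′(23.5) = 51727.5; p₂ = 23.5 − 0.125·51727.5 = -6442.4375

-6442.4375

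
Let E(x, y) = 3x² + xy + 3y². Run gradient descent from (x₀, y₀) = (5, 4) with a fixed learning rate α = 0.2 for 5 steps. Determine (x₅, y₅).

(-0.04608, -0.04608)

∇E = (6x + y, x + 6y)
(x₁, y₁) = (5, 4) − 0.2·(34, 29) = (-1.8, -1.8)
(x₂, y₂) = (-1.8, -1.8) − 0.2·(-12.6, -12.6) = (0.72, 0.72)
(x₃, y₃) = (0.72, 0.72) − 0.2·(5.04, 5.04) = (-0.288, -0.288)
(x₄, y₄) = (-0.288, -0.288) − 0.2·(-2.016, -2.016) = (0.1152, 0.1152)
(x₅, y₅) = (0.1152, 0.1152) − 0.2·(0.8064, 0.8064) = (-0.04608, -0.04608)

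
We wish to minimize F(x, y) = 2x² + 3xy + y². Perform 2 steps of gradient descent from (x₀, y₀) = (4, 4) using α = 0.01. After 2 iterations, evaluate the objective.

∇F = (4x + 3y, 3x + 2y)
(x₁, y₁) = (4, 4) − 0.01·(28, 20) = (3.72, 3.8)
(x₂, y₂) = (3.72, 3.8) − 0.01·(26.28, 18.76) = (3.4572, 3.6124)
F(3.4572, 3.6124) = 74.42026528

74.42026528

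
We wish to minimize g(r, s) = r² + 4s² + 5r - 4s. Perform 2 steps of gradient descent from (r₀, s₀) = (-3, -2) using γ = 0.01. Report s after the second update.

∇g = (2r + 5, 8s - 4)
(r₁, s₁) = (-3, -2) − 0.01·(-1, -20) = (-2.99, -1.8)
(r₂, s₂) = (-2.99, -1.8) − 0.01·(-0.98, -18.4) = (-2.9802, -1.616)
s = -1.616

-1.616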